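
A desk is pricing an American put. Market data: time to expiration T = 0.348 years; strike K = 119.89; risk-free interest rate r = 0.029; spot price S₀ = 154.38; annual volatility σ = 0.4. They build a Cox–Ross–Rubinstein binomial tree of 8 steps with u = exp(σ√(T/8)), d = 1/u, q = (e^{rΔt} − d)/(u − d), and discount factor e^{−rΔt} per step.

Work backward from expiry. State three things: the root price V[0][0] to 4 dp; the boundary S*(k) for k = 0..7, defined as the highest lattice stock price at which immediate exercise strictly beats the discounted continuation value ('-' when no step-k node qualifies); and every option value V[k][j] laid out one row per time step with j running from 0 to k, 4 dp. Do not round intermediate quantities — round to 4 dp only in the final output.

Δt=0.04350, u=1.08701, d=0.91996, q=0.48671, disc=e^(-rΔt)=0.99874
k=8 terminal: V=max(K-S,0) → 40.6878 26.3062 9.3132 0.0000 0.0000 0.0000 0.0000 0.0000 0.0000
k=7: j=0 S=86.0932 intr=33.7968 cont=33.6456 V=33.7968[EX]; j=1 S=101.7261 intr=18.1639 cont=18.0127 V=18.1639[EX]; j=2 S=120.1976 intr=0.0000 cont=4.7743 V=4.7743[hold]; j=3 S=142.0232 intr=0.0000 cont=0.0000 V=0.0000[hold]; j=4 S=167.8119 intr=0.0000 cont=0.0000 V=0.0000[hold]; j=5 S=198.2833 intr=0.0000 cont=0.0000 V=0.0000[hold]; j=6 S=234.2878 intr=0.0000 cont=0.0000 V=0.0000[hold]; j=7 S=276.8299 intr=0.0000 cont=0.0000 V=0.0000[hold]  S*(7)=101.7261
k=6: j=0 S=93.5838 intr=26.3062 cont=26.1550 V=26.3062[EX]; j=1 S=110.5768 intr=9.3132 cont=11.6323 V=11.6323[hold]; j=2 S=130.6555 intr=0.0000 cont=2.4475 V=2.4475[hold]; j=3 S=154.3800 intr=0.0000 cont=0.0000 V=0.0000[hold]; j=4 S=182.4124 intr=0.0000 cont=0.0000 V=0.0000[hold]; j=5 S=215.5351 intr=0.0000 cont=0.0000 V=0.0000[hold]; j=6 S=254.6721 intr=0.0000 cont=0.0000 V=0.0000[hold]  S*(6)=93.5838
k=5: j=0 S=101.7261 intr=18.1639 cont=19.1401 V=19.1401[hold]; j=1 S=120.1976 intr=0.0000 cont=7.1529 V=7.1529[hold]; j=2 S=142.0232 intr=0.0000 cont=1.2547 V=1.2547[hold]; j=3 S=167.8119 intr=0.0000 cont=0.0000 V=0.0000[hold]; j=4 S=198.2833 intr=0.0000 cont=0.0000 V=0.0000[hold]; j=5 S=234.2878 intr=0.0000 cont=0.0000 V=0.0000[hold]  S*(5)=-
k=4: j=0 S=110.5768 intr=9.3132 cont=13.2890 V=13.2890[hold]; j=1 S=130.6555 intr=0.0000 cont=4.2768 V=4.2768[hold]; j=2 S=154.3800 intr=0.0000 cont=0.6432 V=0.6432[hold]; j=3 S=182.4124 intr=0.0000 cont=0.0000 V=0.0000[hold]; j=4 S=215.5351 intr=0.0000 cont=0.0000 V=0.0000[hold]  S*(4)=-
k=3: j=0 S=120.1976 intr=0.0000 cont=8.8914 V=8.8914[hold]; j=1 S=142.0232 intr=0.0000 cont=2.5051 V=2.5051[hold]; j=2 S=167.8119 intr=0.0000 cont=0.3297 V=0.3297[hold]; j=3 S=198.2833 intr=0.0000 cont=0.0000 V=0.0000[hold]  S*(3)=-
k=2: j=0 S=130.6555 intr=0.0000 cont=5.7759 V=5.7759[hold]; j=1 S=154.3800 intr=0.0000 cont=1.4445 V=1.4445[hold]; j=2 S=182.4124 intr=0.0000 cont=0.1690 V=0.1690[hold]  S*(2)=-
k=1: j=0 S=142.0232 intr=0.0000 cont=3.6631 V=3.6631[hold]; j=1 S=167.8119 intr=0.0000 cont=0.8227 V=0.8227[hold]  S*(1)=-
k=0: j=0 S=154.3800 intr=0.0000 cont=2.2778 V=2.2778[hold]  S*(0)=-

price = 2.2778
boundary = - - - - - - 93.5838 101.7261
tree:
2.2778
3.6631 0.8227
5.7759 1.4445 0.1690
8.8914 2.5051 0.3297 0.0000
13.2890 4.2768 0.6432 0.0000 0.0000
19.1401 7.1529 1.2547 0.0000 0.0000 0.0000
26.3062 11.6323 2.4475 0.0000 0.0000 0.0000 0.0000
33.7968 18.1639 4.7743 0.0000 0.0000 0.0000 0.0000 0.0000
40.6878 26.3062 9.3132 0.0000 0.0000 0.0000 0.0000 0.0000 0.0000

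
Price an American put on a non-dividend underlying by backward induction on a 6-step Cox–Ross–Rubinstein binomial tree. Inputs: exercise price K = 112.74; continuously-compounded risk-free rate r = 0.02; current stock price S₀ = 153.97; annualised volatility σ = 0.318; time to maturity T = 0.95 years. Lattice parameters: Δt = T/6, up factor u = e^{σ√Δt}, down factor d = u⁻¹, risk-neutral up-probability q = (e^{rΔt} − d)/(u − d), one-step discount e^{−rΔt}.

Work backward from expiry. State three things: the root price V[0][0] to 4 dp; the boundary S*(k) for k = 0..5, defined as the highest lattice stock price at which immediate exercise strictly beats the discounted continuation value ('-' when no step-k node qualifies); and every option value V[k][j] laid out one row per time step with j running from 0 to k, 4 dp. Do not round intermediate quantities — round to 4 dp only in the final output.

params: Δt=0.15833 u=1.13489 d=0.88114 q=0.48091 e^(-rΔt)=0.99684
t_6 payoffs: 40.6768 19.9244 0.0000 0.0000 0.0000 0.0000 0.0000
t_5: node(5,0) S=81.7838 payoff=30.9562 vs cont=30.5998 → 30.9562 [stop]  node(5,1) S=105.3355 payoff=7.4045 vs cont=10.3099 → 10.3099 [wait]  node(5,2) S=135.6695 payoff=0.0000 vs cont=0.0000 → 0.0000 [wait]  node(5,3) S=174.7390 payoff=0.0000 vs cont=0.0000 → 0.0000 [wait]  node(5,4) S=225.0596 payoff=0.0000 vs cont=0.0000 → 0.0000 [wait]  node(5,5) S=289.8712 payoff=0.0000 vs cont=0.0000 → 0.0000 [wait]  ⇒ S*(5)=81.7838
t_4: node(4,0) S=92.8156 payoff=19.9244 vs cont=20.9608 → 20.9608 [wait]  node(4,1) S=119.5442 payoff=0.0000 vs cont=5.3349 → 5.3349 [wait]  node(4,2) S=153.9700 payoff=0.0000 vs cont=0.0000 → 0.0000 [wait]  node(4,3) S=198.3096 payoff=0.0000 vs cont=0.0000 → 0.0000 [wait]  node(4,4) S=255.4179 payoff=0.0000 vs cont=0.0000 → 0.0000 [wait]  ⇒ S*(4)=-
t_3: node(3,0) S=105.3355 payoff=7.4045 vs cont=13.4036 → 13.4036 [wait]  node(3,1) S=135.6695 payoff=0.0000 vs cont=2.7605 → 2.7605 [wait]  node(3,2) S=174.7390 payoff=0.0000 vs cont=0.0000 → 0.0000 [wait]  node(3,3) S=225.0596 payoff=0.0000 vs cont=0.0000 → 0.0000 [wait]  ⇒ S*(3)=-
t_2: node(2,0) S=119.5442 payoff=0.0000 vs cont=8.2591 → 8.2591 [wait]  node(2,1) S=153.9700 payoff=0.0000 vs cont=1.4284 → 1.4284 [wait]  node(2,2) S=198.3096 payoff=0.0000 vs cont=0.0000 → 0.0000 [wait]  ⇒ S*(2)=-
t_1: node(1,0) S=135.6695 payoff=0.0000 vs cont=4.9585 → 4.9585 [wait]  node(1,1) S=174.7390 payoff=0.0000 vs cont=0.7391 → 0.7391 [wait]  ⇒ S*(1)=-
t_0: node(0,0) S=153.9700 payoff=0.0000 vs cont=2.9201 → 2.9201 [wait]  ⇒ S*(0)=-

price = 2.9201
boundary = - - - - - 81.7838
tree:
2.9201
4.9585 0.7391
8.2591 1.4284 0.0000
13.4036 2.7605 0.0000 0.0000
20.9608 5.3349 0.0000 0.0000 0.0000
30.9562 10.3099 0.0000 0.0000 0.0000 0.0000
40.6768 19.9244 0.0000 0.0000 0.0000 0.0000 0.0000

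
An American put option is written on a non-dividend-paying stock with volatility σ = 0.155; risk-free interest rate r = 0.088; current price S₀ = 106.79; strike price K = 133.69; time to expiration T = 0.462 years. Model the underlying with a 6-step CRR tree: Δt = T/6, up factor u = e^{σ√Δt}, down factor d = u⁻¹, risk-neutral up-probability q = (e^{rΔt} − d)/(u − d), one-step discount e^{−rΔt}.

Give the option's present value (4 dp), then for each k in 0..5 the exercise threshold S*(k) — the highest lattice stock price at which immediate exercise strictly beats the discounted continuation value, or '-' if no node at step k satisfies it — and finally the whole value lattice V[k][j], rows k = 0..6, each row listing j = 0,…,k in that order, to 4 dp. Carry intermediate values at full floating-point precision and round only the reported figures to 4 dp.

params: Δt=0.07700 u=1.04395 d=0.95790 q=0.56826 e^(-rΔt)=0.99325
t_6 payoffs: 51.1899 43.7789 35.7022 26.9000 17.3071 6.8524 0.0000
t_5: node(5,0) S=86.1259 payoff=47.5641 vs cont=46.6612 → 47.5641 [stop]  node(5,1) S=93.8626 payoff=39.8274 vs cont=38.9246 → 39.8274 [stop]  node(5,2) S=102.2943 payoff=31.3957 vs cont=30.4929 → 31.3957 [stop]  node(5,3) S=111.4833 payoff=22.2067 vs cont=21.3039 → 22.2067 [stop]  node(5,4) S=121.4978 payoff=12.1922 vs cont=11.2893 → 12.1922 [stop]  node(5,5) S=132.4120 payoff=1.2780 vs cont=2.9385 → 2.9385 [wait]  ⇒ S*(5)=121.4978
t_4: node(4,0) S=89.9111 payoff=43.7789 vs cont=42.8761 → 43.7789 [stop]  node(4,1) S=97.9878 payoff=35.7022 vs cont=34.7994 → 35.7022 [stop]  node(4,2) S=106.7900 payoff=26.9000 vs cont=25.9972 → 26.9000 [stop]  node(4,3) S=116.3829 payoff=17.3071 vs cont=16.4043 → 17.3071 [stop]  node(4,4) S=126.8376 payoff=6.8524 vs cont=6.8868 → 6.8868 [wait]  ⇒ S*(4)=116.3829
t_3: node(3,0) S=93.8626 payoff=39.8274 vs cont=38.9246 → 39.8274 [stop]  node(3,1) S=102.2943 payoff=31.3957 vs cont=30.4929 → 31.3957 [stop]  node(3,2) S=111.4833 payoff=22.2067 vs cont=21.3039 → 22.2067 [stop]  node(3,3) S=121.4978 payoff=12.1922 vs cont=11.3087 → 12.1922 [stop]  ⇒ S*(3)=121.4978
t_2: node(2,0) S=97.9878 payoff=35.7022 vs cont=34.7994 → 35.7022 [stop]  node(2,1) S=106.7900 payoff=26.9000 vs cont=25.9972 → 26.9000 [stop]  node(2,2) S=116.3829 payoff=17.3071 vs cont=16.4043 → 17.3071 [stop]  ⇒ S*(2)=116.3829
t_1: node(1,0) S=102.2943 payoff=31.3957 vs cont=30.4929 → 31.3957 [stop]  node(1,1) S=111.4833 payoff=22.2067 vs cont=21.3039 → 22.2067 [stop]  ⇒ S*(1)=111.4833
t_0: node(0,0) S=106.7900 payoff=26.9000 vs cont=25.9972 → 26.9000 [stop]  ⇒ S*(0)=106.7900

price = 26.9000
boundary = 106.7900 111.4833 116.3829 121.4978 116.3829 121.4978
tree:
26.9000
31.3957 22.2067
35.7022 26.9000 17.3071
39.8274 31.3957 22.2067 12.1922
43.7789 35.7022 26.9000 17.3071 6.8868
47.5641 39.8274 31.3957 22.2067 12.1922 2.9385
51.1899 43.7789 35.7022 26.9000 17.3071 6.8524 0.0000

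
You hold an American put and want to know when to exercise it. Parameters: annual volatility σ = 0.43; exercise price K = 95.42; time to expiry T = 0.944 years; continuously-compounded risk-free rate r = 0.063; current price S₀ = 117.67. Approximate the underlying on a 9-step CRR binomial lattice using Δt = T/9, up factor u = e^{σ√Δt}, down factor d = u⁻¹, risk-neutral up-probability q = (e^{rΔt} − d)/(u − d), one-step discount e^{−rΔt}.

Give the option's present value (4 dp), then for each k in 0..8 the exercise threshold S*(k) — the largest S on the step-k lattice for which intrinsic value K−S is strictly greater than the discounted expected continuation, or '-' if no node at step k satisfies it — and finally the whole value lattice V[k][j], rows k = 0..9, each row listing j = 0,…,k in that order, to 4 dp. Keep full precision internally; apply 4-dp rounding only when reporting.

Δt=0.10489, u=1.14943, d=0.87000, q=0.48897, disc=e^(-rΔt)=0.99341
k=9 terminal: V=max(K-S,0) → 61.8201 51.0285 36.7708 17.9340 0.0000 0.0000 0.0000 0.0000 0.0000 0.0000
k=8: j=0 S=38.6206 intr=56.7994 cont=56.1709 V=56.7994[EX]; j=1 S=51.0248 intr=44.3952 cont=43.7668 V=44.3952[EX]; j=2 S=67.4128 intr=28.0072 cont=27.3787 V=28.0072[EX]; j=3 S=89.0644 intr=6.3556 cont=9.1045 V=9.1045[hold]; j=4 S=117.6700 intr=0.0000 cont=0.0000 V=0.0000[hold]; j=5 S=155.4631 intr=0.0000 cont=0.0000 V=0.0000[hold]; j=6 S=205.3946 intr=0.0000 cont=0.0000 V=0.0000[hold]; j=7 S=271.3629 intr=0.0000 cont=0.0000 V=0.0000[hold]; j=8 S=358.5190 intr=0.0000 cont=0.0000 V=0.0000[hold]  S*(8)=67.4128
k=7: j=0 S=44.3915 intr=51.0285 cont=50.4000 V=51.0285[EX]; j=1 S=58.6492 intr=36.7708 cont=36.1424 V=36.7708[EX]; j=2 S=77.4860 intr=17.9340 cont=18.6408 V=18.6408[hold]; j=3 S=102.3729 intr=0.0000 cont=4.6220 V=4.6220[hold]; j=4 S=135.2529 intr=0.0000 cont=0.0000 V=0.0000[hold]; j=5 S=178.6932 intr=0.0000 cont=0.0000 V=0.0000[hold]; j=6 S=236.0857 intr=0.0000 cont=0.0000 V=0.0000[hold]; j=7 S=311.9115 intr=0.0000 cont=0.0000 V=0.0000[hold]  S*(7)=58.6492
k=6: j=0 S=51.0248 intr=44.3952 cont=43.7668 V=44.3952[EX]; j=1 S=67.4128 intr=28.0072 cont=27.7220 V=28.0072[EX]; j=2 S=89.0644 intr=6.3556 cont=11.7085 V=11.7085[hold]; j=3 S=117.6700 intr=0.0000 cont=2.3465 V=2.3465[hold]; j=4 S=155.4631 intr=0.0000 cont=0.0000 V=0.0000[hold]; j=5 S=205.3946 intr=0.0000 cont=0.0000 V=0.0000[hold]; j=6 S=271.3629 intr=0.0000 cont=0.0000 V=0.0000[hold]  S*(6)=67.4128
k=5: j=0 S=58.6492 intr=36.7708 cont=36.1424 V=36.7708[EX]; j=1 S=77.4860 intr=17.9340 cont=19.9057 V=19.9057[hold]; j=2 S=102.3729 intr=0.0000 cont=7.0838 V=7.0838[hold]; j=3 S=135.2529 intr=0.0000 cont=1.1912 V=1.1912[hold]; j=4 S=178.6932 intr=0.0000 cont=0.0000 V=0.0000[hold]; j=5 S=236.0857 intr=0.0000 cont=0.0000 V=0.0000[hold]  S*(5)=58.6492
k=4: j=0 S=67.4128 intr=28.0072 cont=28.3364 V=28.3364[hold]; j=1 S=89.0644 intr=6.3556 cont=13.5464 V=13.5464[hold]; j=2 S=117.6700 intr=0.0000 cont=4.1748 V=4.1748[hold]; j=3 S=155.4631 intr=0.0000 cont=0.6047 V=0.6047[hold]; j=4 S=205.3946 intr=0.0000 cont=0.0000 V=0.0000[hold]  S*(4)=-
k=3: j=0 S=77.4860 intr=17.9340 cont=20.9656 V=20.9656[hold]; j=1 S=102.3729 intr=0.0000 cont=8.9050 V=8.9050[hold]; j=2 S=135.2529 intr=0.0000 cont=2.4132 V=2.4132[hold]; j=3 S=178.6932 intr=0.0000 cont=0.3070 V=0.3070[hold]  S*(3)=-
k=2: j=0 S=89.0644 intr=6.3556 cont=14.9691 V=14.9691[hold]; j=1 S=117.6700 intr=0.0000 cont=5.6929 V=5.6929[hold]; j=2 S=155.4631 intr=0.0000 cont=1.3742 V=1.3742[hold]  S*(2)=-
k=1: j=0 S=102.3729 intr=0.0000 cont=10.3646 V=10.3646[hold]; j=1 S=135.2529 intr=0.0000 cont=3.5576 V=3.5576[hold]  S*(1)=-
k=0: j=0 S=117.6700 intr=0.0000 cont=6.9899 V=6.9899[hold]  S*(0)=-

price = 6.9899
boundary = - - - - - 58.6492 67.4128 58.6492 67.4128
tree:
6.9899
10.3646 3.5576
14.9691 5.6929 1.3742
20.9656 8.9050 2.4132 0.3070
28.3364 13.5464 4.1748 0.6047 0.0000
36.7708 19.9057 7.0838 1.1912 0.0000 0.0000
44.3952 28.0072 11.7085 2.3465 0.0000 0.0000 0.0000
51.0285 36.7708 18.6408 4.6220 0.0000 0.0000 0.0000 0.0000
56.7994 44.3952 28.0072 9.1045 0.0000 0.0000 0.0000 0.0000 0.0000
61.8201 51.0285 36.7708 17.9340 0.0000 0.0000 0.0000 0.0000 0.0000 0.0000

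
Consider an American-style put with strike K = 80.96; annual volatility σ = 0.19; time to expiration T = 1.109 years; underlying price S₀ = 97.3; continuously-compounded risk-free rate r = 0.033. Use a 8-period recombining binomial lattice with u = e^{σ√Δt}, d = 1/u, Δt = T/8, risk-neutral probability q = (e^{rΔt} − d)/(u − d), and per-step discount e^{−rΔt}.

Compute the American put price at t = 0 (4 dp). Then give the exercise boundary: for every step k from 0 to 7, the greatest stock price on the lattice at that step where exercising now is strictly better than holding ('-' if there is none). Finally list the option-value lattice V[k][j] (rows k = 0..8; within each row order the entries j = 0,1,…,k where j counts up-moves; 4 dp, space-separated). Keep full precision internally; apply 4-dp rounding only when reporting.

Δt=0.13862  u=1.07330  d=0.93170  q=0.51470  discount=0.99544
step 8 (expiry): payoffs max(K−S,0) = 25.7101 17.3131 7.6400 0.0000 0.0000 0.0000 0.0000 0.0000 0.0000
step 7: (k=7,j=0): S=59.2999, (K−S)⁺=21.6601, hold=21.2905 ⇒ V=21.6601 exercise | (k=7,j=1): S=68.3124, (K−S)⁺=12.6476, hold=12.2781 ⇒ V=12.6476 exercise | (k=7,j=2): S=78.6946, (K−S)⁺=2.2654, hold=3.6908 ⇒ V=3.6908 continue | (k=7,j=3): S=90.6547, (K−S)⁺=0.0000, hold=0.0000 ⇒ V=0.0000 continue | (k=7,j=4): S=104.4325, (K−S)⁺=0.0000, hold=0.0000 ⇒ V=0.0000 continue | (k=7,j=5): S=120.3042, (K−S)⁺=0.0000, hold=0.0000 ⇒ V=0.0000 continue | (k=7,j=6): S=138.5881, (K−S)⁺=0.0000, hold=0.0000 ⇒ V=0.0000 continue | (k=7,j=7): S=159.6509, (K−S)⁺=0.0000, hold=0.0000 ⇒ V=0.0000 continue  boundary S*=68.3124
step 6: (k=6,j=0): S=63.6469, (K−S)⁺=17.3131, hold=16.9436 ⇒ V=17.3131 exercise | (k=6,j=1): S=73.3200, (K−S)⁺=7.6400, hold=8.0008 ⇒ V=8.0008 continue | (k=6,j=2): S=84.4632, (K−S)⁺=0.0000, hold=1.7829 ⇒ V=1.7829 continue | (k=6,j=3): S=97.3000, (K−S)⁺=0.0000, hold=0.0000 ⇒ V=0.0000 continue | (k=6,j=4): S=112.0877, (K−S)⁺=0.0000, hold=0.0000 ⇒ V=0.0000 continue | (k=6,j=5): S=129.1230, (K−S)⁺=0.0000, hold=0.0000 ⇒ V=0.0000 continue | (k=6,j=6): S=148.7472, (K−S)⁺=0.0000, hold=0.0000 ⇒ V=0.0000 continue  boundary S*=63.6469
step 5: (k=5,j=0): S=68.3124, (K−S)⁺=12.6476, hold=12.4629 ⇒ V=12.6476 exercise | (k=5,j=1): S=78.6946, (K−S)⁺=2.2654, hold=4.7786 ⇒ V=4.7786 continue | (k=5,j=2): S=90.6547, (K−S)⁺=0.0000, hold=0.8613 ⇒ V=0.8613 continue | (k=5,j=3): S=104.4325, (K−S)⁺=0.0000, hold=0.0000 ⇒ V=0.0000 continue | (k=5,j=4): S=120.3042, (K−S)⁺=0.0000, hold=0.0000 ⇒ V=0.0000 continue | (k=5,j=5): S=138.5881, (K−S)⁺=0.0000, hold=0.0000 ⇒ V=0.0000 continue  boundary S*=68.3124
step 4: (k=4,j=0): S=73.3200, (K−S)⁺=7.6400, hold=8.5581 ⇒ V=8.5581 continue | (k=4,j=1): S=84.4632, (K−S)⁺=0.0000, hold=2.7497 ⇒ V=2.7497 continue | (k=4,j=2): S=97.3000, (K−S)⁺=0.0000, hold=0.4161 ⇒ V=0.4161 continue | (k=4,j=3): S=112.0877, (K−S)⁺=0.0000, hold=0.0000 ⇒ V=0.0000 continue | (k=4,j=4): S=129.1230, (K−S)⁺=0.0000, hold=0.0000 ⇒ V=0.0000 continue  boundary S*=-
step 3: (k=3,j=0): S=78.6946, (K−S)⁺=2.2654, hold=5.5431 ⇒ V=5.5431 continue | (k=3,j=1): S=90.6547, (K−S)⁺=0.0000, hold=1.5415 ⇒ V=1.5415 continue | (k=3,j=2): S=104.4325, (K−S)⁺=0.0000, hold=0.2010 ⇒ V=0.2010 continue | (k=3,j=3): S=120.3042, (K−S)⁺=0.0000, hold=0.0000 ⇒ V=0.0000 continue  boundary S*=-
step 2: (k=2,j=0): S=84.4632, (K−S)⁺=0.0000, hold=3.4676 ⇒ V=3.4676 continue | (k=2,j=1): S=97.3000, (K−S)⁺=0.0000, hold=0.8477 ⇒ V=0.8477 continue | (k=2,j=2): S=112.0877, (K−S)⁺=0.0000, hold=0.0971 ⇒ V=0.0971 continue  boundary S*=-
step 1: (k=1,j=0): S=90.6547, (K−S)⁺=0.0000, hold=2.1094 ⇒ V=2.1094 continue | (k=1,j=1): S=104.4325, (K−S)⁺=0.0000, hold=0.4592 ⇒ V=0.4592 continue  boundary S*=-
step 0: (k=0,j=0): S=97.3000, (K−S)⁺=0.0000, hold=1.2543 ⇒ V=1.2543 continue  boundary S*=-

price = 1.2543
boundary = - - - - - 68.3124 63.6469 68.3124
tree:
1.2543
2.1094 0.4592
3.4676 0.8477 0.0971
5.5431 1.5415 0.2010 0.0000
8.5581 2.7497 0.4161 0.0000 0.0000
12.6476 4.7786 0.8613 0.0000 0.0000 0.0000
17.3131 8.0008 1.7829 0.0000 0.0000 0.0000 0.0000
21.6601 12.6476 3.6908 0.0000 0.0000 0.0000 0.0000 0.0000
25.7101 17.3131 7.6400 0.0000 0.0000 0.0000 0.0000 0.0000 0.0000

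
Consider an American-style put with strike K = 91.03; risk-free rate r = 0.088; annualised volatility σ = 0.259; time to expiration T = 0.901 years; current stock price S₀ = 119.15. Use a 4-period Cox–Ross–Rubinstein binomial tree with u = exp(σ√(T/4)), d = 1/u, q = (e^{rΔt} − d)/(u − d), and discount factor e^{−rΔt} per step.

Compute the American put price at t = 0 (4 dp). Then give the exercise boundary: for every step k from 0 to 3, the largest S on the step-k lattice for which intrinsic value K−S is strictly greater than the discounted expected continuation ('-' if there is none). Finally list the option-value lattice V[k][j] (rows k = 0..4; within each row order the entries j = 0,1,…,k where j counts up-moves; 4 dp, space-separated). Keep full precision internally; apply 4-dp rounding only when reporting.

Δt=0.22525, u=1.13080, d=0.88433, q=0.55054, disc=e^(-rΔt)=0.98037
k=4 terminal: V=max(K-S,0) → 18.1589 0.0000 0.0000 0.0000 0.0000
k=3: j=0 S=82.4024 intr=8.6276 cont=8.0016 V=8.6276[EX]; j=1 S=105.3682 intr=0.0000 cont=0.0000 V=0.0000[hold]; j=2 S=134.7345 intr=0.0000 cont=0.0000 V=0.0000[hold]; j=3 S=172.2852 intr=0.0000 cont=0.0000 V=0.0000[hold]  S*(3)=82.4024
k=2: j=0 S=93.1804 intr=0.0000 cont=3.8017 V=3.8017[hold]; j=1 S=119.1500 intr=0.0000 cont=0.0000 V=0.0000[hold]; j=2 S=152.3573 intr=0.0000 cont=0.0000 V=0.0000[hold]  S*(2)=-
k=1: j=0 S=105.3682 intr=0.0000 cont=1.6752 V=1.6752[hold]; j=1 S=134.7345 intr=0.0000 cont=0.0000 V=0.0000[hold]  S*(1)=-
k=0: j=0 S=119.1500 intr=0.0000 cont=0.7382 V=0.7382[hold]  S*(0)=-

price = 0.7382
boundary = - - - 82.4024
tree:
0.7382
1.6752 0.0000
3.8017 0.0000 0.0000
8.6276 0.0000 0.0000 0.0000
18.1589 0.0000 0.0000 0.0000 0.0000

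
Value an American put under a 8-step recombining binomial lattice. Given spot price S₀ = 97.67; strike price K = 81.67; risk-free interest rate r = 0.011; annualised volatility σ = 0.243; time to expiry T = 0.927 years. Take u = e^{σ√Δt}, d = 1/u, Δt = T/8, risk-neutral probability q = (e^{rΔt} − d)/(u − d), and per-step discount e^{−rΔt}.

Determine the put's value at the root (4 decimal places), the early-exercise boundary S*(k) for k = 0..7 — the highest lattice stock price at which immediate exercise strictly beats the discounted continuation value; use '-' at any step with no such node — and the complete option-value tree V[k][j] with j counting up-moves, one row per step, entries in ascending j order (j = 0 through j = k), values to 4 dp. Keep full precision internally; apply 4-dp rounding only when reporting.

price = 2.3392
boundary = - - - - - 64.5864 59.4589 64.5864
tree:
2.3392
3.6959 0.9165
5.7034 1.5912 0.2082
8.5501 2.7201 0.4064 0.0000
12.3632 4.5564 0.7932 0.0000 0.0000
17.0836 7.4238 1.5482 0.0000 0.0000 0.0000
22.2111 11.6214 3.0220 0.0000 0.0000 0.0000 0.0000
26.9315 17.0836 5.8988 0.0000 0.0000 0.0000 0.0000 0.0000
31.2772 22.2111 11.5140 0.0000 0.0000 0.0000 0.0000 0.0000 0.0000

Δt=0.11588  u=1.08624  d=0.92061  q=0.48703  discount=0.99873
step 8 (expiry): payoffs max(K−S,0) = 31.2772 22.2111 11.5140 0.0000 0.0000 0.0000 0.0000 0.0000 0.0000
step 7: (k=7,j=0): S=54.7385, (K−S)⁺=26.9315, hold=26.8275 ⇒ V=26.9315 exercise | (k=7,j=1): S=64.5864, (K−S)⁺=17.0836, hold=16.9796 ⇒ V=17.0836 exercise | (k=7,j=2): S=76.2060, (K−S)⁺=5.4640, hold=5.8988 ⇒ V=5.8988 continue | (k=7,j=3): S=89.9160, (K−S)⁺=0.0000, hold=0.0000 ⇒ V=0.0000 continue | (k=7,j=4): S=106.0926, (K−S)⁺=0.0000, hold=0.0000 ⇒ V=0.0000 continue | (k=7,j=5): S=125.1795, (K−S)⁺=0.0000, hold=0.0000 ⇒ V=0.0000 continue | (k=7,j=6): S=147.7003, (K−S)⁺=0.0000, hold=0.0000 ⇒ V=0.0000 continue | (k=7,j=7): S=174.2728, (K−S)⁺=0.0000, hold=0.0000 ⇒ V=0.0000 continue  boundary S*=64.5864
step 6: (k=6,j=0): S=59.4589, (K−S)⁺=22.2111, hold=22.1071 ⇒ V=22.2111 exercise | (k=6,j=1): S=70.1560, (K−S)⁺=11.5140, hold=11.6214 ⇒ V=11.6214 continue | (k=6,j=2): S=82.7776, (K−S)⁺=0.0000, hold=3.0220 ⇒ V=3.0220 continue | (k=6,j=3): S=97.6700, (K−S)⁺=0.0000, hold=0.0000 ⇒ V=0.0000 continue | (k=6,j=4): S=115.2416, (K−S)⁺=0.0000, hold=0.0000 ⇒ V=0.0000 continue | (k=6,j=5): S=135.9745, (K−S)⁺=0.0000, hold=0.0000 ⇒ V=0.0000 continue | (k=6,j=6): S=160.4374, (K−S)⁺=0.0000, hold=0.0000 ⇒ V=0.0000 continue  boundary S*=59.4589
step 5: (k=5,j=0): S=64.5864, (K−S)⁺=17.0836, hold=17.0319 ⇒ V=17.0836 exercise | (k=5,j=1): S=76.2060, (K−S)⁺=5.4640, hold=7.4238 ⇒ V=7.4238 continue | (k=5,j=2): S=89.9160, (K−S)⁺=0.0000, hold=1.5482 ⇒ V=1.5482 continue | (k=5,j=3): S=106.0926, (K−S)⁺=0.0000, hold=0.0000 ⇒ V=0.0000 continue | (k=5,j=4): S=125.1795, (K−S)⁺=0.0000, hold=0.0000 ⇒ V=0.0000 continue | (k=5,j=5): S=147.7003, (K−S)⁺=0.0000, hold=0.0000 ⇒ V=0.0000 continue  boundary S*=64.5864
step 4: (k=4,j=0): S=70.1560, (K−S)⁺=11.5140, hold=12.3632 ⇒ V=12.3632 continue | (k=4,j=1): S=82.7776, (K−S)⁺=0.0000, hold=4.5564 ⇒ V=4.5564 continue | (k=4,j=2): S=97.6700, (K−S)⁺=0.0000, hold=0.7932 ⇒ V=0.7932 continue | (k=4,j=3): S=115.2416, (K−S)⁺=0.0000, hold=0.0000 ⇒ V=0.0000 continue | (k=4,j=4): S=135.9745, (K−S)⁺=0.0000, hold=0.0000 ⇒ V=0.0000 continue  boundary S*=-
step 3: (k=3,j=0): S=76.2060, (K−S)⁺=5.4640, hold=8.5501 ⇒ V=8.5501 continue | (k=3,j=1): S=89.9160, (K−S)⁺=0.0000, hold=2.7201 ⇒ V=2.7201 continue | (k=3,j=2): S=106.0926, (K−S)⁺=0.0000, hold=0.4064 ⇒ V=0.4064 continue | (k=3,j=3): S=125.1795, (K−S)⁺=0.0000, hold=0.0000 ⇒ V=0.0000 continue  boundary S*=-
step 2: (k=2,j=0): S=82.7776, (K−S)⁺=0.0000, hold=5.7034 ⇒ V=5.7034 continue | (k=2,j=1): S=97.6700, (K−S)⁺=0.0000, hold=1.5912 ⇒ V=1.5912 continue | (k=2,j=2): S=115.2416, (K−S)⁺=0.0000, hold=0.2082 ⇒ V=0.2082 continue  boundary S*=-
step 1: (k=1,j=0): S=89.9160, (K−S)⁺=0.0000, hold=3.6959 ⇒ V=3.6959 continue | (k=1,j=1): S=106.0926, (K−S)⁺=0.0000, hold=0.9165 ⇒ V=0.9165 continue  boundary S*=-
step 0: (k=0,j=0): S=97.6700, (K−S)⁺=0.0000, hold=2.3392 ⇒ V=2.3392 continue  boundary S*=-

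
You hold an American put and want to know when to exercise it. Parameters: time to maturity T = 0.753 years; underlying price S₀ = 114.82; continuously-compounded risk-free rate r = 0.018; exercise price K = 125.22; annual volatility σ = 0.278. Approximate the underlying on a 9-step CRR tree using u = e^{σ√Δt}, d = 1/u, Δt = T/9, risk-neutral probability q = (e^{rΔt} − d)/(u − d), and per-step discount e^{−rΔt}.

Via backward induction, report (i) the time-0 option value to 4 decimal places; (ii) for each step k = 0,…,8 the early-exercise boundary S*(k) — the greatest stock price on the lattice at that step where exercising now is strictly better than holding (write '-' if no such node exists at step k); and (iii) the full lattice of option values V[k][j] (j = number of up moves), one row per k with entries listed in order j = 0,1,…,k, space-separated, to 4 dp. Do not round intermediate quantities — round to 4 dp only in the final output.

params: Δt=0.08367 u=1.08373 d=0.92274 q=0.48927 e^(-rΔt)=0.99850
t_9 payoffs: 69.5380 59.8227 48.4123 35.0110 19.2714 0.7857 0.0000 0.0000 0.0000 0.0000
t_8: node(8,0) S=60.3445 payoff=64.8755 vs cont=64.6871 → 64.8755 [stop]  node(8,1) S=70.8733 payoff=54.3467 vs cont=54.1583 → 54.3467 [stop]  node(8,2) S=83.2391 payoff=41.9809 vs cont=41.7924 → 41.9809 [stop]  node(8,3) S=97.7626 payoff=27.4574 vs cont=27.2690 → 27.4574 [stop]  node(8,4) S=114.8200 payoff=10.4000 vs cont=10.2116 → 10.4000 [stop]  node(8,5) S=134.8536 payoff=0.0000 vs cont=0.4007 → 0.4007 [wait]  node(8,6) S=158.3826 payoff=0.0000 vs cont=0.0000 → 0.0000 [wait]  node(8,7) S=186.0170 payoff=0.0000 vs cont=0.0000 → 0.0000 [wait]  node(8,8) S=218.4729 payoff=0.0000 vs cont=0.0000 → 0.0000 [wait]  ⇒ S*(8)=114.8200
t_7: node(7,0) S=65.3973 payoff=59.8227 vs cont=59.6342 → 59.8227 [stop]  node(7,1) S=76.8077 payoff=48.4123 vs cont=48.2238 → 48.4123 [stop]  node(7,2) S=90.2090 payoff=35.0110 vs cont=34.8225 → 35.0110 [stop]  node(7,3) S=105.9486 payoff=19.2714 vs cont=19.0830 → 19.2714 [stop]  node(7,4) S=124.4343 payoff=0.7857 vs cont=5.4994 → 5.4994 [wait]  node(7,5) S=146.1454 payoff=0.0000 vs cont=0.2043 → 0.2043 [wait]  node(7,6) S=171.6446 payoff=0.0000 vs cont=0.0000 → 0.0000 [wait]  node(7,7) S=201.5928 payoff=0.0000 vs cont=0.0000 → 0.0000 [wait]  ⇒ S*(7)=105.9486
t_6: node(6,0) S=70.8733 payoff=54.3467 vs cont=54.1583 → 54.3467 [stop]  node(6,1) S=83.2391 payoff=41.9809 vs cont=41.7924 → 41.9809 [stop]  node(6,2) S=97.7626 payoff=27.4574 vs cont=27.2690 → 27.4574 [stop]  node(6,3) S=114.8200 payoff=10.4000 vs cont=12.5143 → 12.5143 [wait]  node(6,4) S=134.8536 payoff=0.0000 vs cont=2.9043 → 2.9043 [wait]  node(6,5) S=158.3826 payoff=0.0000 vs cont=0.1042 → 0.1042 [wait]  node(6,6) S=186.0170 payoff=0.0000 vs cont=0.0000 → 0.0000 [wait]  ⇒ S*(6)=97.7626
t_5: node(5,0) S=76.8077 payoff=48.4123 vs cont=48.2238 → 48.4123 [stop]  node(5,1) S=90.2090 payoff=35.0110 vs cont=34.8225 → 35.0110 [stop]  node(5,2) S=105.9486 payoff=19.2714 vs cont=20.1159 → 20.1159 [wait]  node(5,3) S=124.4343 payoff=0.7857 vs cont=7.8007 → 7.8007 [wait]  node(5,4) S=146.1454 payoff=0.0000 vs cont=1.5320 → 1.5320 [wait]  node(5,5) S=171.6446 payoff=0.0000 vs cont=0.0531 → 0.0531 [wait]  ⇒ S*(5)=90.2090
t_4: node(4,0) S=83.2391 payoff=41.9809 vs cont=41.7924 → 41.9809 [stop]  node(4,1) S=97.7626 payoff=27.4574 vs cont=27.6816 → 27.6816 [wait]  node(4,2) S=114.8200 payoff=10.4000 vs cont=14.0692 → 14.0692 [wait]  node(4,3) S=134.8536 payoff=0.0000 vs cont=4.7265 → 4.7265 [wait]  node(4,4) S=158.3826 payoff=0.0000 vs cont=0.8072 → 0.8072 [wait]  ⇒ S*(4)=83.2391
t_3: node(3,0) S=90.2090 payoff=35.0110 vs cont=34.9320 → 35.0110 [stop]  node(3,1) S=105.9486 payoff=19.2714 vs cont=20.9898 → 20.9898 [wait]  node(3,2) S=124.4343 payoff=0.7857 vs cont=9.4838 → 9.4838 [wait]  node(3,3) S=146.1454 payoff=0.0000 vs cont=2.8047 → 2.8047 [wait]  ⇒ S*(3)=90.2090
t_2: node(2,0) S=97.7626 payoff=27.4574 vs cont=28.1085 → 28.1085 [wait]  node(2,1) S=114.8200 payoff=10.4000 vs cont=15.3372 → 15.3372 [wait]  node(2,2) S=134.8536 payoff=0.0000 vs cont=6.2066 → 6.2066 [wait]  ⇒ S*(2)=-
t_1: node(1,0) S=105.9486 payoff=19.2714 vs cont=21.8270 → 21.8270 [wait]  node(1,1) S=124.4343 payoff=0.7857 vs cont=10.8535 → 10.8535 [wait]  ⇒ S*(1)=-
t_0: node(0,0) S=114.8200 payoff=10.4000 vs cont=16.4332 → 16.4332 [wait]  ⇒ S*(0)=-

price = 16.4332
boundary = - - - 90.2090 83.2391 90.2090 97.7626 105.9486 114.8200
tree:
16.4332
21.8270 10.8535
28.1085 15.3372 6.2066
35.0110 20.9898 9.4838 2.8047
41.9809 27.6816 14.0692 4.7265 0.8072
48.4123 35.0110 20.1159 7.8007 1.5320 0.0531
54.3467 41.9809 27.4574 12.5143 2.9043 0.1042 0.0000
59.8227 48.4123 35.0110 19.2714 5.4994 0.2043 0.0000 0.0000
64.8755 54.3467 41.9809 27.4574 10.4000 0.4007 0.0000 0.0000 0.0000
69.5380 59.8227 48.4123 35.0110 19.2714 0.7857 0.0000 0.0000 0.0000 0.0000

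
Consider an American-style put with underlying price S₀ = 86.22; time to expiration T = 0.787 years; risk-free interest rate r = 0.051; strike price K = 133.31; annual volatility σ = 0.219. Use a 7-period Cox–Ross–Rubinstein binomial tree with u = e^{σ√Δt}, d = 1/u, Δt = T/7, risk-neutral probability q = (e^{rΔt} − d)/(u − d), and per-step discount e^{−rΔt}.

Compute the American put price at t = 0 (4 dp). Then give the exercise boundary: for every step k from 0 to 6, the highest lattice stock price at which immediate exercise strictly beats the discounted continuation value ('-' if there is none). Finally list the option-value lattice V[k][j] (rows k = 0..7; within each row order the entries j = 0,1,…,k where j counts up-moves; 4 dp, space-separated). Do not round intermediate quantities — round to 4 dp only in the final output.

price = 47.0900
boundary = 86.2200 92.7895 99.8596 107.4684 99.8596 107.4684 115.6569
tree:
47.0900
53.1944 40.5205
58.8666 47.0900 33.4504
64.1372 53.1944 40.5205 25.8416
69.0347 58.8666 47.0900 33.4504 17.7981
73.5854 64.1372 53.1944 40.5205 25.8416 10.5927
77.8139 69.0347 58.8666 47.0900 33.4504 17.6531 4.2125
81.7430 73.5854 64.1372 53.1944 40.5205 25.8416 8.8406 0.0000

params: Δt=0.11243 u=1.07619 d=0.92920 q=0.52077 e^(-rΔt)=0.99428
t_7 payoffs: 81.7430 73.5854 64.1372 53.1944 40.5205 25.8416 8.8406 0.0000
t_6: node(6,0) S=55.4961 payoff=77.8139 vs cont=77.0517 → 77.8139 [stop]  node(6,1) S=64.2753 payoff=69.0347 vs cont=68.2725 → 69.0347 [stop]  node(6,2) S=74.4434 payoff=58.8666 vs cont=58.1044 → 58.8666 [stop]  node(6,3) S=86.2200 payoff=47.0900 vs cont=46.3278 → 47.0900 [stop]  node(6,4) S=99.8596 payoff=33.4504 vs cont=32.6882 → 33.4504 [stop]  node(6,5) S=115.6569 payoff=17.6531 vs cont=16.8909 → 17.6531 [stop]  node(6,6) S=133.9533 payoff=0.0000 vs cont=4.2125 → 4.2125 [wait]  ⇒ S*(6)=115.6569
t_5: node(5,0) S=59.7246 payoff=73.5854 vs cont=72.8232 → 73.5854 [stop]  node(5,1) S=69.1728 payoff=64.1372 vs cont=63.3750 → 64.1372 [stop]  node(5,2) S=80.1156 payoff=53.1944 vs cont=52.4322 → 53.1944 [stop]  node(5,3) S=92.7895 payoff=40.5205 vs cont=39.7583 → 40.5205 [stop]  node(5,4) S=107.4684 payoff=25.8416 vs cont=25.0794 → 25.8416 [stop]  node(5,5) S=124.4694 payoff=8.8406 vs cont=10.5927 → 10.5927 [wait]  ⇒ S*(5)=107.4684
t_4: node(4,0) S=64.2753 payoff=69.0347 vs cont=68.2725 → 69.0347 [stop]  node(4,1) S=74.4434 payoff=58.8666 vs cont=58.1044 → 58.8666 [stop]  node(4,2) S=86.2200 payoff=47.0900 vs cont=46.3278 → 47.0900 [stop]  node(4,3) S=99.8596 payoff=33.4504 vs cont=32.6882 → 33.4504 [stop]  node(4,4) S=115.6569 payoff=17.6531 vs cont=17.7981 → 17.7981 [wait]  ⇒ S*(4)=99.8596
t_3: node(3,0) S=69.1728 payoff=64.1372 vs cont=63.3750 → 64.1372 [stop]  node(3,1) S=80.1156 payoff=53.1944 vs cont=52.4322 → 53.1944 [stop]  node(3,2) S=92.7895 payoff=40.5205 vs cont=39.7583 → 40.5205 [stop]  node(3,3) S=107.4684 payoff=25.8416 vs cont=25.1545 → 25.8416 [stop]  ⇒ S*(3)=107.4684
t_2: node(2,0) S=74.4434 payoff=58.8666 vs cont=58.1044 → 58.8666 [stop]  node(2,1) S=86.2200 payoff=47.0900 vs cont=46.3278 → 47.0900 [stop]  node(2,2) S=99.8596 payoff=33.4504 vs cont=32.6882 → 33.4504 [stop]  ⇒ S*(2)=99.8596
t_1: node(1,0) S=80.1156 payoff=53.1944 vs cont=52.4322 → 53.1944 [stop]  node(1,1) S=92.7895 payoff=40.5205 vs cont=39.7583 → 40.5205 [stop]  ⇒ S*(1)=92.7895
t_0: node(0,0) S=86.2200 payoff=47.0900 vs cont=46.3278 → 47.0900 [stop]  ⇒ S*(0)=86.2200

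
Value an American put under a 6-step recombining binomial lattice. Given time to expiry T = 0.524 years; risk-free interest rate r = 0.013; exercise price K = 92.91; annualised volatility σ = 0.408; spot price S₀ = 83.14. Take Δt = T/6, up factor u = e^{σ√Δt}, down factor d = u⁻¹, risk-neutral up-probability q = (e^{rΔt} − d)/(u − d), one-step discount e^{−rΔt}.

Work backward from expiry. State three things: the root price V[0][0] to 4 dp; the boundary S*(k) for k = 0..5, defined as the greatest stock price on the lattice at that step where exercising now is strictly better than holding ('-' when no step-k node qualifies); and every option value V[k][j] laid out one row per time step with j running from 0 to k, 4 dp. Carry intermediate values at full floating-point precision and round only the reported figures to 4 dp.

params: Δt=0.08733 u=1.12814 d=0.88641 q=0.47459 e^(-rΔt)=0.99887
t_6 payoffs: 52.5803 41.5821 27.5847 9.7700 0.0000 0.0000 0.0000
t_5: node(5,0) S=45.4977 payoff=47.4123 vs cont=47.3069 → 47.4123 [stop]  node(5,1) S=57.9052 payoff=35.0048 vs cont=34.8994 → 35.0048 [stop]  node(5,2) S=73.6963 payoff=19.2137 vs cont=19.1083 → 19.2137 [stop]  node(5,3) S=93.7938 payoff=0.0000 vs cont=5.1274 → 5.1274 [wait]  node(5,4) S=119.3720 payoff=0.0000 vs cont=0.0000 → 0.0000 [wait]  node(5,5) S=151.9256 payoff=0.0000 vs cont=0.0000 → 0.0000 [wait]  ⇒ S*(5)=73.6963
t_4: node(4,0) S=51.3279 payoff=41.5821 vs cont=41.4767 → 41.5821 [stop]  node(4,1) S=65.3253 payoff=27.5847 vs cont=27.4792 → 27.5847 [stop]  node(4,2) S=83.1400 payoff=9.7700 vs cont=12.5142 → 12.5142 [wait]  node(4,3) S=105.8129 payoff=0.0000 vs cont=2.6909 → 2.6909 [wait]  node(4,4) S=134.6688 payoff=0.0000 vs cont=0.0000 → 0.0000 [wait]  ⇒ S*(4)=65.3253
t_3: node(3,0) S=57.9052 payoff=35.0048 vs cont=34.8994 → 35.0048 [stop]  node(3,1) S=73.6963 payoff=19.2137 vs cont=20.4092 → 20.4092 [wait]  node(3,2) S=93.7938 payoff=0.0000 vs cont=7.8432 → 7.8432 [wait]  node(3,3) S=119.3720 payoff=0.0000 vs cont=1.4122 → 1.4122 [wait]  ⇒ S*(3)=57.9052
t_2: node(2,0) S=65.3253 payoff=27.5847 vs cont=28.0460 → 28.0460 [wait]  node(2,1) S=83.1400 payoff=9.7700 vs cont=14.4291 → 14.4291 [wait]  node(2,2) S=105.8129 payoff=0.0000 vs cont=4.7857 → 4.7857 [wait]  ⇒ S*(2)=-
t_1: node(1,0) S=73.6963 payoff=19.2137 vs cont=21.5590 → 21.5590 [wait]  node(1,1) S=93.7938 payoff=0.0000 vs cont=9.8412 → 9.8412 [wait]  ⇒ S*(1)=-
t_0: node(0,0) S=83.1400 payoff=9.7700 vs cont=15.9797 → 15.9797 [wait]  ⇒ S*(0)=-

price = 15.9797
boundary = - - - 57.9052 65.3253 73.6963
tree:
15.9797
21.5590 9.8412
28.0460 14.4291 4.7857
35.0048 20.4092 7.8432 1.4122
41.5821 27.5847 12.5142 2.6909 0.0000
47.4123 35.0048 19.2137 5.1274 0.0000 0.0000
52.5803 41.5821 27.5847 9.7700 0.0000 0.0000 0.0000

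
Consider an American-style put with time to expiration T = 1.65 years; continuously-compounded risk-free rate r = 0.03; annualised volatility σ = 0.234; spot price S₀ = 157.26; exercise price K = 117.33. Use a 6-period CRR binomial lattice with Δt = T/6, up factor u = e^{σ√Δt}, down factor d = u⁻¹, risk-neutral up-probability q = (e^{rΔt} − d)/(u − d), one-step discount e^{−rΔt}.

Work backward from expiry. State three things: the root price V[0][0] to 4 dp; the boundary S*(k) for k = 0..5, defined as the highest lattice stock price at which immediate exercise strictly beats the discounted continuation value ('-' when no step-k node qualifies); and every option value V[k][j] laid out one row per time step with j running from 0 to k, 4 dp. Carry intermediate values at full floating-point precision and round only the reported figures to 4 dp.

Δt=0.27500, u=1.13056, d=0.88452, q=0.50303, disc=e^(-rΔt)=0.99178
k=6 terminal: V=max(K-S,0) → 42.0182 21.0695 0.0000 0.0000 0.0000 0.0000 0.0000
k=5: j=0 S=85.1443 intr=32.1857 cont=31.2217 V=32.1857[EX]; j=1 S=108.8280 intr=8.5020 cont=10.3849 V=10.3849[hold]; j=2 S=139.0995 intr=0.0000 cont=0.0000 V=0.0000[hold]; j=3 S=177.7914 intr=0.0000 cont=0.0000 V=0.0000[hold]; j=4 S=227.2458 intr=0.0000 cont=0.0000 V=0.0000[hold]; j=5 S=290.4565 intr=0.0000 cont=0.0000 V=0.0000[hold]  S*(5)=85.1443
k=4: j=0 S=96.2605 intr=21.0695 cont=21.0449 V=21.0695[EX]; j=1 S=123.0363 intr=0.0000 cont=5.1186 V=5.1186[hold]; j=2 S=157.2600 intr=0.0000 cont=0.0000 V=0.0000[hold]; j=3 S=201.0034 intr=0.0000 cont=0.0000 V=0.0000[hold]; j=4 S=256.9144 intr=0.0000 cont=0.0000 V=0.0000[hold]  S*(4)=96.2605
k=3: j=0 S=108.8280 intr=8.5020 cont=12.9385 V=12.9385[hold]; j=1 S=139.0995 intr=0.0000 cont=2.5229 V=2.5229[hold]; j=2 S=177.7914 intr=0.0000 cont=0.0000 V=0.0000[hold]; j=3 S=227.2458 intr=0.0000 cont=0.0000 V=0.0000[hold]  S*(3)=-
k=2: j=0 S=123.0363 intr=0.0000 cont=7.6359 V=7.6359[hold]; j=1 S=157.2600 intr=0.0000 cont=1.2435 V=1.2435[hold]; j=2 S=201.0034 intr=0.0000 cont=0.0000 V=0.0000[hold]  S*(2)=-
k=1: j=0 S=139.0995 intr=0.0000 cont=4.3840 V=4.3840[hold]; j=1 S=177.7914 intr=0.0000 cont=0.6129 V=0.6129[hold]  S*(1)=-
k=0: j=0 S=157.2600 intr=0.0000 cont=2.4666 V=2.4666[hold]  S*(0)=-

price = 2.4666
boundary = - - - - 96.2605 85.1443
tree:
2.4666
4.3840 0.6129
7.6359 1.2435 0.0000
12.9385 2.5229 0.0000 0.0000
21.0695 5.1186 0.0000 0.0000 0.0000
32.1857 10.3849 0.0000 0.0000 0.0000 0.0000
42.0182 21.0695 0.0000 0.0000 0.0000 0.0000 0.0000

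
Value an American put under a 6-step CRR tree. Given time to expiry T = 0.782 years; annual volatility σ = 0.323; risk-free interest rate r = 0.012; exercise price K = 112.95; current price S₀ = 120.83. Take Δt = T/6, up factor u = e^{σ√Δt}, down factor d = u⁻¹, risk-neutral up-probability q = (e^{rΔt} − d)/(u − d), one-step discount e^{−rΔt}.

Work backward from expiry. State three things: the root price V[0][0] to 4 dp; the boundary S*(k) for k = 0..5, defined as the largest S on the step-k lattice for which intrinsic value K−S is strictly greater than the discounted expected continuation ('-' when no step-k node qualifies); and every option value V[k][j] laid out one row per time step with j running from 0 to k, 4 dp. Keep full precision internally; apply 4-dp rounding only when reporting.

price = 9.5782
boundary = - - - - 75.7888 85.1623
tree:
9.5782
14.2554 4.4931
20.5227 7.4464 1.2773
28.3412 12.0373 2.4487 0.0000
37.1612 18.7858 4.6946 0.0000 0.0000
45.5030 27.7877 9.0002 0.0000 0.0000 0.0000
52.9267 37.1612 17.2549 0.0000 0.0000 0.0000 0.0000

params: Δt=0.13033 u=1.12368 d=0.88993 q=0.47758 e^(-rΔt)=0.99844
t_6 payoffs: 52.9267 37.1612 17.2549 0.0000 0.0000 0.0000 0.0000
t_5: node(5,0) S=67.4470 payoff=45.5030 vs cont=45.3265 → 45.5030 [stop]  node(5,1) S=85.1623 payoff=27.7877 vs cont=27.6112 → 27.7877 [stop]  node(5,2) S=107.5307 payoff=5.4193 vs cont=9.0002 → 9.0002 [wait]  node(5,3) S=135.7742 payoff=0.0000 vs cont=0.0000 → 0.0000 [wait]  node(5,4) S=171.4360 payoff=0.0000 vs cont=0.0000 → 0.0000 [wait]  node(5,5) S=216.4646 payoff=0.0000 vs cont=0.0000 → 0.0000 [wait]  ⇒ S*(5)=85.1623
t_4: node(4,0) S=75.7888 payoff=37.1612 vs cont=36.9847 → 37.1612 [stop]  node(4,1) S=95.6951 payoff=17.2549 vs cont=18.7858 → 18.7858 [wait]  node(4,2) S=120.8300 payoff=0.0000 vs cont=4.6946 → 4.6946 [wait]  node(4,3) S=152.5667 payoff=0.0000 vs cont=0.0000 → 0.0000 [wait]  node(4,4) S=192.6391 payoff=0.0000 vs cont=0.0000 → 0.0000 [wait]  ⇒ S*(4)=75.7888
t_3: node(3,0) S=85.1623 payoff=27.7877 vs cont=28.3412 → 28.3412 [wait]  node(3,1) S=107.5307 payoff=5.4193 vs cont=12.0373 → 12.0373 [wait]  node(3,2) S=135.7742 payoff=0.0000 vs cont=2.4487 → 2.4487 [wait]  node(3,3) S=171.4360 payoff=0.0000 vs cont=0.0000 → 0.0000 [wait]  ⇒ S*(3)=-
t_2: node(2,0) S=95.6951 payoff=17.2549 vs cont=20.5227 → 20.5227 [wait]  node(2,1) S=120.8300 payoff=0.0000 vs cont=7.4464 → 7.4464 [wait]  node(2,2) S=152.5667 payoff=0.0000 vs cont=1.2773 → 1.2773 [wait]  ⇒ S*(2)=-
t_1: node(1,0) S=107.5307 payoff=5.4193 vs cont=14.2554 → 14.2554 [wait]  node(1,1) S=135.7742 payoff=0.0000 vs cont=4.4931 → 4.4931 [wait]  ⇒ S*(1)=-
t_0: node(0,0) S=120.8300 payoff=0.0000 vs cont=9.5782 → 9.5782 [wait]  ⇒ S*(0)=-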